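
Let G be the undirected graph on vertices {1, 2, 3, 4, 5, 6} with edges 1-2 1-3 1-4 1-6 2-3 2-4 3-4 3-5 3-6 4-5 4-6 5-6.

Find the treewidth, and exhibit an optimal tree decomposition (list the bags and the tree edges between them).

Treewidth 3.
One optimal decomposition is:
Bags: B1 = {3, 4, 5, 6}  B2 = {1, 3, 4, 6}  B3 = {1, 2, 3, 4}
Tree: B1–B2, B2–B3

Every bag has size at most 4, so the width is 4 − 1 = 3 and tw(G) ≤ 3. On the other hand G contains the 4-clique {1, 2, 3, 4}. A clique must lie in a single bag of any decomposition, so no decomposition can have width below 3. The upper and lower bounds meet at 3, so that is the treewidth.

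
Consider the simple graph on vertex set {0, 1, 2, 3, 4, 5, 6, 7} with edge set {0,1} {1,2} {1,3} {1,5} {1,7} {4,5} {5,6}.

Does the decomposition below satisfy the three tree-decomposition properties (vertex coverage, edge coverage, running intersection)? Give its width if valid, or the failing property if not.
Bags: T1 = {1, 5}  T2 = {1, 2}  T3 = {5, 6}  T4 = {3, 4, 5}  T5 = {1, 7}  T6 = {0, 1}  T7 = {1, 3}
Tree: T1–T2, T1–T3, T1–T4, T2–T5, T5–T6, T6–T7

A tree decomposition must satisfy three properties: every vertex lies in some bag; for every edge, both endpoints lie together in some bag; and for every vertex, the bags containing it form a connected subtree. Here bags containing vertex 3 are not connected in the tree, so the decomposition is invalid.

No — bags containing vertex 3 are not connected in the tree.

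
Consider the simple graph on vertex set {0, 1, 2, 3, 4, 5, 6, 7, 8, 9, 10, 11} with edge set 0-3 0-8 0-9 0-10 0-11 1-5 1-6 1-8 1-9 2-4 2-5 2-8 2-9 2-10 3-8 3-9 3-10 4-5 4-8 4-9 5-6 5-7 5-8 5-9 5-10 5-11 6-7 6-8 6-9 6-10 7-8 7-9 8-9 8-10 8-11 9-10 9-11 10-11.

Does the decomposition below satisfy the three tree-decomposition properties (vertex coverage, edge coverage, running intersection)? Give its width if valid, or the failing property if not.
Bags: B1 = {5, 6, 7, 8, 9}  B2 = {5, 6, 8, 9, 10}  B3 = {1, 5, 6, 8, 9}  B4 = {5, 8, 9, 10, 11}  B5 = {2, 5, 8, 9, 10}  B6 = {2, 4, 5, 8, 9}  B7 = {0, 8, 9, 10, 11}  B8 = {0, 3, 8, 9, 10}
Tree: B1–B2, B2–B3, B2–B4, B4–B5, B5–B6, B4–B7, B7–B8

Yes; width 4.

Checking the three conditions: (i) the bags cover all of {0, 1, 2, 3, 4, 5, 6, 7, 8, 9, 10, 11}; (ii) for each edge, some bag contains both endpoints; (iii) the bags containing any fixed vertex form a subtree. All hold, so the decomposition is valid with width 5 − 1 = 4.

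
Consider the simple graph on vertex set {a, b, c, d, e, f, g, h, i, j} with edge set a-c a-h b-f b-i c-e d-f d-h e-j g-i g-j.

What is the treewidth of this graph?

A width-2 tree decomposition is:
Bags: B1 = {a, d, h}  B2 = {a, d, f}  B3 = {a, b, f}  B4 = {a, b, i}  B5 = {a, g, i}  B6 = {a, g, j}  B7 = {a, e, j}  B8 = {a, c, e}
Tree: B1–B2, B2–B3, B3–B4, B4–B5, B5–B6, B6–B7, B7–B8
Every bag has size at most 3, so the width is 3 − 1 = 2 and tw(G) ≤ 2. For the lower bound, G contains the cycle a–h–d–f–b–i–g–j–e–c–a, so G is not a forest; only forests have treewidth ≤ 1, hence tw(G) ≥ 2. Combining the bounds, tw(G) = 2.

2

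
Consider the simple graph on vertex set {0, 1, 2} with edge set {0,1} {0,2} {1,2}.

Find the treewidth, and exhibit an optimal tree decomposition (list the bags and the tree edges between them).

With just one bag of size 3, the width is 3 − 1 = 2, so tw(G) ≤ 2. Conversely, {0, 1, 2} is a clique of size 3, and the vertices of any clique must share a bag in every tree decomposition; so some bag has ≥ 3 vertices and tw(G) ≥ 2. Combining the bounds, tw(G) = 2.

Treewidth 2.
Bags: B1 = {0, 1, 2}
Tree: (single bag)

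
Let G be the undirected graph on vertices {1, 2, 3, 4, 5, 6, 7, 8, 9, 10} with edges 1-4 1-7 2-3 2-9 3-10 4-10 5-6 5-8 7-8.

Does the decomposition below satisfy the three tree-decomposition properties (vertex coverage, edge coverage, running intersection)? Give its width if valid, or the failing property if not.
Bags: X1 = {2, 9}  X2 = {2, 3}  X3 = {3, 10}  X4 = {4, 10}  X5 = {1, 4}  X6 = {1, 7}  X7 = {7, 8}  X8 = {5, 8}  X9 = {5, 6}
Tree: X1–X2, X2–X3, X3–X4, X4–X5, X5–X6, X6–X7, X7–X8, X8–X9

Vertex coverage: the bags together contain {1, 2, 3, 4, 5, 6, 7, 8, 9, 10}, the full vertex set. Edge coverage: each edge of G has both endpoints in at least one bag. Running intersection: for every vertex, the bags containing it form a connected subtree. All three properties hold, so this is a valid tree decomposition of width max|bag| − 1 = 1, and hence tw(G) ≤ 1.

Yes; width 1.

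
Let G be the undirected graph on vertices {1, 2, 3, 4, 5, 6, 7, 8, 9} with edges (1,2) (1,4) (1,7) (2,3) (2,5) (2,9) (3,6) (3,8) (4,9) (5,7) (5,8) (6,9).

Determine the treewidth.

A width-3 tree decomposition is:
Bags: B1 = {1, 4, 7, 9}  B2 = {1, 2, 7, 9}  B3 = {2, 5, 7, 9}  B4 = {2, 5, 6, 9}  B5 = {2, 3, 5, 6}  B6 = {3, 5, 6, 8}
Tree: B1–B2, B2–B3, B3–B4, B4–B5, B5–B6
Each bag holds 4 vertices, so the decomposition has width 3, which upper-bounds the treewidth. For the lower bound: the 4 vertex sets {1,4,7}, {9}, {2}, {3,5,6,8} are disjoint, each induces a connected subgraph, and every pair is joined by at least one edge of G. Contracting each set to a single vertex therefore yields K_{4} as a minor, and since treewidth is minor-monotone, tw(G) ≥ tw(K_{4}) = 3. Therefore the treewidth is 3.

3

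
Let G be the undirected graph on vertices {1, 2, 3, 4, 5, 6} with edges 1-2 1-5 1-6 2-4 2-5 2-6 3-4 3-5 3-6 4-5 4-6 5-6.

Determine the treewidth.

3

A width-3 tree decomposition is:
Bags: B1 = {1, 2, 5, 6}  B2 = {2, 4, 5, 6}  B3 = {3, 4, 5, 6}
Tree: B1–B2, B2–B3
The largest bag has 4 vertices, giving width 3; this decomposition certifies tw(G) ≤ 3. Conversely, {1, 2, 5, 6} is a clique of size 4, and the vertices of any clique must share a bag in every tree decomposition; so some bag has ≥ 4 vertices and tw(G) ≥ 3. Combining the bounds, tw(G) = 3.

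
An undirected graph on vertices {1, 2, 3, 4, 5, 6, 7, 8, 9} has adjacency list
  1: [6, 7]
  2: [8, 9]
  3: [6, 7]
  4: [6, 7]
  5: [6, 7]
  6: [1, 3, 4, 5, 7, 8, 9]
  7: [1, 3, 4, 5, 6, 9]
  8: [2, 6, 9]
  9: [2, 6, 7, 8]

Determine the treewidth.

A width-2 tree decomposition is:
Bags: B1 = {6, 7, 9}  B2 = {6, 8, 9}  B3 = {2, 8, 9}  B4 = {3, 6, 7}  B5 = {5, 6, 7}  B6 = {1, 6, 7}  B7 = {4, 6, 7}
Tree: B1–B2, B2–B3, B1–B4, B4–B5, B1–B6, B4–B7
Each bag holds 3 vertices, so the decomposition has width 2, which upper-bounds the treewidth. Conversely, {2, 8, 9} is a clique of size 3, and the vertices of any clique must share a bag in every tree decomposition; so some bag has ≥ 3 vertices and tw(G) ≥ 2. Therefore the treewidth is 2.

2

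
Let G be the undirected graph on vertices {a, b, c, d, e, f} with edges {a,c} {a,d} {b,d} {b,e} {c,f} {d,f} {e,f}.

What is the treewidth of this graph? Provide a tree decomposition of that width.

Treewidth 2.
One optimal decomposition is:
Bags: B1 = {b, d, e}  B2 = {d, e, f}  B3 = {a, d, f}  B4 = {a, c, f}
Tree: B1–B2, B2–B3, B3–B4

Each bag holds 3 vertices, so the decomposition has width 2, which upper-bounds the treewidth. For the lower bound, G contains the cycle b–e–f–d–b, so G is not a forest; only forests have treewidth ≤ 1, hence tw(G) ≥ 2. Combining the bounds, tw(G) = 2.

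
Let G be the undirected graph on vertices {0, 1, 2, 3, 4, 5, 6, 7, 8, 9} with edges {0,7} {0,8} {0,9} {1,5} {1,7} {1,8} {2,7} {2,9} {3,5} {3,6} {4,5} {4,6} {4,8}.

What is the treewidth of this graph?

2

A width-2 tree decomposition is:
Bags: B1 = {0, 2, 9}  B2 = {0, 2, 7}  B3 = {0, 7, 8}  B4 = {1, 7, 8}  B5 = {1, 4, 8}  B6 = {1, 4, 5}  B7 = {4, 5, 6}  B8 = {3, 5, 6}
Tree: B1–B2, B2–B3, B3–B4, B4–B5, B5–B6, B6–B7, B7–B8
Each bag holds 3 vertices, so the decomposition has width 2, which upper-bounds the treewidth. Since 9–2–7–0–9 is a cycle in G, G is not acyclic. Forests are exactly the graphs of treewidth ≤ 1, so tw(G) ≥ 2. Hence tw(G) = 2 exactly.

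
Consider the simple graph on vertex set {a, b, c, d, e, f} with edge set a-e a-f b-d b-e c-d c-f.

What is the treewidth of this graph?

A width-2 tree decomposition is:
Bags: B1 = {b, c, d}  B2 = {b, c, f}  B3 = {a, b, f}  B4 = {a, b, e}
Tree: B1–B2, B2–B3, B3–B4
Each bag holds 3 vertices, so the decomposition has width 2, which upper-bounds the treewidth. Since b–d–c–f–a–e–b is a cycle in G, G is not acyclic. Forests are exactly the graphs of treewidth ≤ 1, so tw(G) ≥ 2. The upper and lower bounds meet at 2, so that is the treewidth.

2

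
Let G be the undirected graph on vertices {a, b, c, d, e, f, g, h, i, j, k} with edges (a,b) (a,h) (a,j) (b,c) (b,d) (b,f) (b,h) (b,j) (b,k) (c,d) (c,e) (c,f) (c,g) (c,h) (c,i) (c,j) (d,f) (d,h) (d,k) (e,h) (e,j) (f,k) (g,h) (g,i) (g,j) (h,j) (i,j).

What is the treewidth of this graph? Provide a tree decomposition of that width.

Treewidth 3.
One such decomposition:
Bags: B1 = {b, c, h, j}  B2 = {c, g, h, j}  B3 = {c, g, i, j}  B4 = {b, c, d, h}  B5 = {c, e, h, j}  B6 = {b, c, d, f}  B7 = {a, b, h, j}  B8 = {b, d, f, k}
Tree: B1–B2, B2–B3, B1–B4, B1–B5, B4–B6, B1–B7, B6–B8

The largest bag has 4 vertices, giving width 3; this decomposition certifies tw(G) ≤ 3. For the lower bound, the 4 vertices {b, c, d, h} are pairwise adjacent, and any tree decomposition puts a clique entirely inside one bag — forcing width ≥ 3. Combining the bounds, tw(G) = 3.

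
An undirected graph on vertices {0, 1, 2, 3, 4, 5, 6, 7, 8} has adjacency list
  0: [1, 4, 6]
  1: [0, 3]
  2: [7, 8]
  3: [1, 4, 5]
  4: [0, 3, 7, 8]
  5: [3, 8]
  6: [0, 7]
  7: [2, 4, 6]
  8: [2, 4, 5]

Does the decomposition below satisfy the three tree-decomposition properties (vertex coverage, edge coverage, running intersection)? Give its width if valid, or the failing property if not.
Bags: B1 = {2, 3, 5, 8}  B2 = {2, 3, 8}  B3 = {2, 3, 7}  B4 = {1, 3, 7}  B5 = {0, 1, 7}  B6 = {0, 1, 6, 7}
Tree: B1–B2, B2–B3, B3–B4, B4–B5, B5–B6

A tree decomposition must satisfy three properties: every vertex lies in some bag; for every edge, both endpoints lie together in some bag; and for every vertex, the bags containing it form a connected subtree. Here vertex 4 appears in no bag, so the decomposition is invalid.

No — vertex 4 appears in no bag.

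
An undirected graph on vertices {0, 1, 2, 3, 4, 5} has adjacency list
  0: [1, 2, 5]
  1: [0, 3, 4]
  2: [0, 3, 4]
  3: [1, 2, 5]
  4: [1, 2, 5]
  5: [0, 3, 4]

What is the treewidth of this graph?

3

A width-3 tree decomposition is:
Bags: B1 = {1, 2, 3, 5}  B2 = {0, 1, 2, 5}  B3 = {1, 2, 4, 5}
Tree: B1–B2, B2–B3
The largest bag has 4 vertices, giving width 3; this decomposition certifies tw(G) ≤ 3. For the lower bound: the 4 vertex sets {2,3}, {0,1}, {5}, {4} are disjoint, each induces a connected subgraph, and every pair is joined by at least one edge of G. Contracting each set to a single vertex therefore yields K_{4} as a minor, and since treewidth is minor-monotone, tw(G) ≥ tw(K_{4}) = 3. Therefore the treewidth is 3.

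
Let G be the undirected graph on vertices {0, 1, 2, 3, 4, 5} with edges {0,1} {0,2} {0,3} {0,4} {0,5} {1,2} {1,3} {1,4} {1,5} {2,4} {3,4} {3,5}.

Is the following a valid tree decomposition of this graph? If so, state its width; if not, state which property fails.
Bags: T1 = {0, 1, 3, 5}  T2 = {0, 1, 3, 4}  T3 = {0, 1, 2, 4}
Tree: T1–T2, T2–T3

Every vertex of G appears in some bag (union = {0, 1, 2, 3, 4, 5}); every edge is covered by a bag; and for each vertex v the set of bags containing v is connected in the bag tree. The decomposition is therefore valid. The largest bag has 4 vertices, so the width is 3.

Yes; width 3.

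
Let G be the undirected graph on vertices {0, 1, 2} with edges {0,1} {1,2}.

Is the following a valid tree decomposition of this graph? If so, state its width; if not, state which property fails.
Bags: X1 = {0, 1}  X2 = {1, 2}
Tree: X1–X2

Vertex coverage: the bags together contain {0, 1, 2}, the full vertex set. Edge coverage: each edge of G has both endpoints in at least one bag. Running intersection: for every vertex, the bags containing it form a connected subtree. All three properties hold, so this is a valid tree decomposition of width max|bag| − 1 = 1, and hence tw(G) ≤ 1.

Yes; width 1.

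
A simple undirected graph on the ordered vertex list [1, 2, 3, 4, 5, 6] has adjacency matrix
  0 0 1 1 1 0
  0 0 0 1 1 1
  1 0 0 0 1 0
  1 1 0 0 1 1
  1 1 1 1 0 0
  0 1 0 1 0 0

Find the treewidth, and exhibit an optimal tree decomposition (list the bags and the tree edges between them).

Every bag has size at most 3, so the width is 3 − 1 = 2 and tw(G) ≤ 2. For the lower bound, the 3 vertices {1, 3, 5} are pairwise adjacent, and any tree decomposition puts a clique entirely inside one bag — forcing width ≥ 2. The upper and lower bounds meet at 2, so that is the treewidth.

Treewidth 2.
One such decomposition:
Bags: B1 = {2, 4, 5}  B2 = {2, 4, 6}  B3 = {1, 4, 5}  B4 = {1, 3, 5}
Tree: B1–B2, B1–B3, B3–B4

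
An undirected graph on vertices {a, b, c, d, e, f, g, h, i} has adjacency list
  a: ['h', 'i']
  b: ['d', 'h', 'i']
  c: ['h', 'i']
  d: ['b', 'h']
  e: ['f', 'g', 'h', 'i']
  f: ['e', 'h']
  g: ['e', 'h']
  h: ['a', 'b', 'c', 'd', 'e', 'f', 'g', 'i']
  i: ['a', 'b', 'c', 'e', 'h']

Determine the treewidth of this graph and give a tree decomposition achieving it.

Each bag holds 3 vertices, so the decomposition has width 2, which upper-bounds the treewidth. For the lower bound, the 3 vertices {b, d, h} are pairwise adjacent, and any tree decomposition puts a clique entirely inside one bag — forcing width ≥ 2. Hence tw(G) = 2 exactly.

Treewidth 2.
One such decomposition:
Bags: B1 = {b, h, i}  B2 = {a, h, i}  B3 = {b, d, h}  B4 = {e, h, i}  B5 = {c, h, i}  B6 = {e, g, h}  B7 = {e, f, h}
Tree: B1–B2, B1–B3, B2–B4, B1–B5, B4–B6, B4–B7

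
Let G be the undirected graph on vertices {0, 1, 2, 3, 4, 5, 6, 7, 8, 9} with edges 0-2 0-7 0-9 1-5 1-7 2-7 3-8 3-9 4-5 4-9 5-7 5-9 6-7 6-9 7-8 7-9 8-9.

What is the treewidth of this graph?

2

A width-2 tree decomposition is:
Bags: B1 = {0, 7, 9}  B2 = {7, 8, 9}  B3 = {5, 7, 9}  B4 = {3, 8, 9}  B5 = {4, 5, 9}  B6 = {6, 7, 9}  B7 = {0, 2, 7}  B8 = {1, 5, 7}
Tree: B1–B2, B2–B3, B2–B4, B3–B5, B2–B6, B1–B7, B3–B8
Each bag holds 3 vertices, so the decomposition has width 2, which upper-bounds the treewidth. Conversely, {3, 8, 9} is a clique of size 3, and the vertices of any clique must share a bag in every tree decomposition; so some bag has ≥ 3 vertices and tw(G) ≥ 2. Hence tw(G) = 2 exactly.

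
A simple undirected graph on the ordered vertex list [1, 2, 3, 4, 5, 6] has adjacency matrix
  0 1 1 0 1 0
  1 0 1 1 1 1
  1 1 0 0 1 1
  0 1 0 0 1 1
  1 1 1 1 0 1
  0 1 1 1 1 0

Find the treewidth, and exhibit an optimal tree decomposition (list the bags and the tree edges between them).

The largest bag has 4 vertices, giving width 3; this decomposition certifies tw(G) ≤ 3. For the lower bound, the 4 vertices {1, 2, 3, 5} are pairwise adjacent, and any tree decomposition puts a clique entirely inside one bag — forcing width ≥ 3. Combining the bounds, tw(G) = 3.

Treewidth 3.
One optimal decomposition is:
Bags: B1 = {2, 4, 5, 6}  B2 = {2, 3, 5, 6}  B3 = {1, 2, 3, 5}
Tree: B1–B2, B2–B3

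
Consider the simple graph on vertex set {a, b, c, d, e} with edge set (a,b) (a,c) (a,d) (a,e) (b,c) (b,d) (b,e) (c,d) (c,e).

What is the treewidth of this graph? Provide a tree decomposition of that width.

The largest bag has 4 vertices, giving width 3; this decomposition certifies tw(G) ≤ 3. On the other hand G contains the 4-clique {a, b, c, d}. A clique must lie in a single bag of any decomposition, so no decomposition can have width below 3. Hence tw(G) = 3 exactly.

Treewidth 3.
One optimal decomposition is:
Bags: B1 = {a, b, c, d}  B2 = {a, b, c, e}
Tree: B1–B2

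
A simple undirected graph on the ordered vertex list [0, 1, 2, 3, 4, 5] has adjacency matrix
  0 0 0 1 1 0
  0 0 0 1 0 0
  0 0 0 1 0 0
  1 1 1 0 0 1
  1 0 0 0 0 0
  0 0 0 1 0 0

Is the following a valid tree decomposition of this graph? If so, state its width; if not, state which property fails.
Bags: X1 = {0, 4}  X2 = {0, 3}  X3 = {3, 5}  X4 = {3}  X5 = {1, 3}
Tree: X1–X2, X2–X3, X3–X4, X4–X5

A tree decomposition must satisfy three properties: every vertex lies in some bag; for every edge, both endpoints lie together in some bag; and for every vertex, the bags containing it form a connected subtree. Here vertex 2 appears in no bag, so the decomposition is invalid.

No — vertex 2 appears in no bag.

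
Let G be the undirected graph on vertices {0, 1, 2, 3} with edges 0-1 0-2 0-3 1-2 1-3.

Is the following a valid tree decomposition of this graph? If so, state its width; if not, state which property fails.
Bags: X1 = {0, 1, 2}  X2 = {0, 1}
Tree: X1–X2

No — vertex 3 appears in no bag.

A tree decomposition must satisfy three properties: every vertex lies in some bag; for every edge, both endpoints lie together in some bag; and for every vertex, the bags containing it form a connected subtree. Here vertex 3 appears in no bag, so the decomposition is invalid.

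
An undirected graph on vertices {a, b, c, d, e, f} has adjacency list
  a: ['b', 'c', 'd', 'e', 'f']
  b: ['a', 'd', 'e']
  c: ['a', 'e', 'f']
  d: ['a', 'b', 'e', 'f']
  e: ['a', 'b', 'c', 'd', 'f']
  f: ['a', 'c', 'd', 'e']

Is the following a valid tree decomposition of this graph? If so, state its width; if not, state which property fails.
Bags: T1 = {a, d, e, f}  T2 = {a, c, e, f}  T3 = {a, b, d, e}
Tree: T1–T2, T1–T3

Every vertex of G appears in some bag (union = {a, b, c, d, e, f}); every edge is covered by a bag; and for each vertex v the set of bags containing v is connected in the bag tree. The decomposition is therefore valid. The largest bag has 4 vertices, so the width is 3.

Yes; width 3.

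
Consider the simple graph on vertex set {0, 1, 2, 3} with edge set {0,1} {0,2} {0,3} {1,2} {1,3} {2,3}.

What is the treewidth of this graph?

3

A width-3 tree decomposition is:
Bags: B1 = {0, 1, 2, 3}
Tree: (single bag)
A single bag containing all 4 vertices is trivially a valid decomposition of width 3. Conversely, {0, 1, 2, 3} is a clique of size 4, and the vertices of any clique must share a bag in every tree decomposition; so some bag has ≥ 4 vertices and tw(G) ≥ 3. Hence tw(G) = 3 exactly.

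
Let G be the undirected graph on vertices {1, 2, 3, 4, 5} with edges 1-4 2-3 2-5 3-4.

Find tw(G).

1

A width-1 tree decomposition is:
Bags: B1 = {2, 5}  B2 = {2, 3}  B3 = {3, 4}  B4 = {1, 4}
Tree: B1–B2, B2–B3, B3–B4
The largest bag has 2 vertices, giving width 1; this decomposition certifies tw(G) ≤ 1. Since G has at least one edge (e.g. 5–2), it is not an edgeless graph, so tw(G) ≥ 1. Therefore the treewidth is 1.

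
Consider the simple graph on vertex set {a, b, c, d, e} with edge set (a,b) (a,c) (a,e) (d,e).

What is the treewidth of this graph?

A width-1 tree decomposition is:
Bags: B1 = {a, c}  B2 = {a, e}  B3 = {d, e}  B4 = {a, b}
Tree: B1–B2, B2–B3, B2–B4
Every bag has size at most 2, so the width is 2 − 1 = 1 and tw(G) ≤ 1. Any graph with an edge has treewidth ≥ 1, and G has the edge c–a. The upper and lower bounds meet at 1, so that is the treewidth.

1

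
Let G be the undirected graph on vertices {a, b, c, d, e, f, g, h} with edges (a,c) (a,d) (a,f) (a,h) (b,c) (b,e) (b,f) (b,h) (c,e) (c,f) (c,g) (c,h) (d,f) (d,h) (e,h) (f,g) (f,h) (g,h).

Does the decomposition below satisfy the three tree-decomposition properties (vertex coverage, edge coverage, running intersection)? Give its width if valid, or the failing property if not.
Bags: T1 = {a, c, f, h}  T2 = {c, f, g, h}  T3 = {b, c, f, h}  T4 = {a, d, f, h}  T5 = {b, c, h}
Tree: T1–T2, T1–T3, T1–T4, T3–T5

A tree decomposition must satisfy three properties: every vertex lies in some bag; for every edge, both endpoints lie together in some bag; and for every vertex, the bags containing it form a connected subtree. Here vertex e appears in no bag, so the decomposition is invalid.

No — vertex e appears in no bag.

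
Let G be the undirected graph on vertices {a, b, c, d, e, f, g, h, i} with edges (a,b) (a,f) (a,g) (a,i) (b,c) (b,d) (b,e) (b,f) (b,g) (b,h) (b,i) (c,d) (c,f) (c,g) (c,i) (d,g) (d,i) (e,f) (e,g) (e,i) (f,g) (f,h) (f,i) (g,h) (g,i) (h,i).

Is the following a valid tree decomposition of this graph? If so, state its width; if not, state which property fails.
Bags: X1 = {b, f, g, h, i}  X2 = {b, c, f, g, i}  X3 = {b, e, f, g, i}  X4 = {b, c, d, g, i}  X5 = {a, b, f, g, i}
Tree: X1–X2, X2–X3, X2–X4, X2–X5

Every vertex of G appears in some bag (union = {a, b, c, d, e, f, g, h, i}); every edge is covered by a bag; and for each vertex v the set of bags containing v is connected in the bag tree. The decomposition is therefore valid. The largest bag has 5 vertices, so the width is 4.

Yes; width 4.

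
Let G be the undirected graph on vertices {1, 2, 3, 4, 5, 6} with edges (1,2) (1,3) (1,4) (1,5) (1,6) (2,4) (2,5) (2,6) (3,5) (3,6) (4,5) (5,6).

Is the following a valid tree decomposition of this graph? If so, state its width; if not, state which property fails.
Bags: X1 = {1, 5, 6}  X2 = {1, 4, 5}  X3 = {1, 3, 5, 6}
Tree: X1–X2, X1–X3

No — vertex 2 appears in no bag.

A tree decomposition must satisfy three properties: every vertex lies in some bag; for every edge, both endpoints lie together in some bag; and for every vertex, the bags containing it form a connected subtree. Here vertex 2 appears in no bag, so the decomposition is invalid.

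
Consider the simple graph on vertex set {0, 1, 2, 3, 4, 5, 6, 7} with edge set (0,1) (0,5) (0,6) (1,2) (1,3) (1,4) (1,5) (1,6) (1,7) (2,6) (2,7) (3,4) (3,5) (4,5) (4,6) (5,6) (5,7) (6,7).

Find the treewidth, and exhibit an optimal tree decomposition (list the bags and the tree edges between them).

Treewidth 3.
One optimal decomposition is:
Bags: B1 = {0, 1, 5, 6}  B2 = {1, 4, 5, 6}  B3 = {1, 5, 6, 7}  B4 = {1, 2, 6, 7}  B5 = {1, 3, 4, 5}
Tree: B1–B2, B2–B3, B3–B4, B2–B5

Every bag has size at most 4, so the width is 4 − 1 = 3 and tw(G) ≤ 3. Conversely, {1, 2, 6, 7} is a clique of size 4, and the vertices of any clique must share a bag in every tree decomposition; so some bag has ≥ 4 vertices and tw(G) ≥ 3. Combining the bounds, tw(G) = 3.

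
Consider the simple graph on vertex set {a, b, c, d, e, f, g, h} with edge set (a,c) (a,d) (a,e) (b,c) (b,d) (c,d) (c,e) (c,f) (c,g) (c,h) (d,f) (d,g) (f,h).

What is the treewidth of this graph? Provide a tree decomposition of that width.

Every bag has size at most 3, so the width is 3 − 1 = 2 and tw(G) ≤ 2. For the lower bound, the 3 vertices {c, d, g} are pairwise adjacent, and any tree decomposition puts a clique entirely inside one bag — forcing width ≥ 2. Therefore the treewidth is 2.

Treewidth 2.
One such decomposition:
Bags: B1 = {a, c, d}  B2 = {c, d, f}  B3 = {c, d, g}  B4 = {b, c, d}  B5 = {c, f, h}  B6 = {a, c, e}
Tree: B1–B2, B1–B3, B1–B4, B2–B5, B1–B6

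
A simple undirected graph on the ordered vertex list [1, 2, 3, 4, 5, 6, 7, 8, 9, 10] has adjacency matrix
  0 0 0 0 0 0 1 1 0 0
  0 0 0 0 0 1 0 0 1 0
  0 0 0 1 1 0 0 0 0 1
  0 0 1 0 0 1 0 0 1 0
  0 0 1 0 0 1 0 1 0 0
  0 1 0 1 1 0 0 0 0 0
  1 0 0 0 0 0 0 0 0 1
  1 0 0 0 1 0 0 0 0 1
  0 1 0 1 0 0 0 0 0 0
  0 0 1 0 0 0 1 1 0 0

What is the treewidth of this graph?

A width-2 tree decomposition is:
Bags: B1 = {1, 7, 8}  B2 = {7, 8, 10}  B3 = {5, 8, 10}  B4 = {3, 5, 10}  B5 = {3, 5, 6}  B6 = {3, 4, 6}  B7 = {2, 4, 6}  B8 = {2, 4, 9}
Tree: B1–B2, B2–B3, B3–B4, B4–B5, B5–B6, B6–B7, B7–B8
Every bag has size at most 3, so the width is 3 − 1 = 2 and tw(G) ≤ 2. Since 1–7–10–8–1 is a cycle in G, G is not acyclic. Forests are exactly the graphs of treewidth ≤ 1, so tw(G) ≥ 2. Therefore the treewidth is 2.

2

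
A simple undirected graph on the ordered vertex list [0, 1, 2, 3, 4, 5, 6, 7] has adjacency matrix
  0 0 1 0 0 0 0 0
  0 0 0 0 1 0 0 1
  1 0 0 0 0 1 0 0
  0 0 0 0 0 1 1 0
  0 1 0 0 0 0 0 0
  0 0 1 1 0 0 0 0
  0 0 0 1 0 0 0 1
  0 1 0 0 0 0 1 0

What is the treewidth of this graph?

1

A width-1 tree decomposition is:
Bags: B1 = {0, 2}  B2 = {2, 5}  B3 = {3, 5}  B4 = {3, 6}  B5 = {6, 7}  B6 = {1, 7}  B7 = {1, 4}
Tree: B1–B2, B2–B3, B3–B4, B4–B5, B5–B6, B6–B7
Each bag holds 2 vertices, so the decomposition has width 1, which upper-bounds the treewidth. Any graph with an edge has treewidth ≥ 1, and G has the edge 0–2. Therefore the treewidth is 1.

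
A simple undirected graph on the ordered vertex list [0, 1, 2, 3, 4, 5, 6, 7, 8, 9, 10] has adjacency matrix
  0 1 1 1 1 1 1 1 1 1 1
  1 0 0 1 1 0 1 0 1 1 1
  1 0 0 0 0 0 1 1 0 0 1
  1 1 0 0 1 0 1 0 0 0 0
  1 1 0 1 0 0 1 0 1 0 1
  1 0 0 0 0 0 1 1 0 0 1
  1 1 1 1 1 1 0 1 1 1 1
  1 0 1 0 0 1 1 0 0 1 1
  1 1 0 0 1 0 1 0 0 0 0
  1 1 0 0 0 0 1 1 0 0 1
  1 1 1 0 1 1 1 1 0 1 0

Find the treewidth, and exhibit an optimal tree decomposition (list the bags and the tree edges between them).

Treewidth 4.
One optimal decomposition is:
Bags: B1 = {0, 1, 6, 9, 10}  B2 = {0, 1, 4, 6, 10}  B3 = {0, 6, 7, 9, 10}  B4 = {0, 5, 6, 7, 10}  B5 = {0, 1, 4, 6, 8}  B6 = {0, 1, 3, 4, 6}  B7 = {0, 2, 6, 7, 10}
Tree: B1–B2, B1–B3, B3–B4, B2–B5, B2–B6, B3–B7

Every bag has size at most 5, so the width is 5 − 1 = 4 and tw(G) ≤ 4. For the lower bound, the 5 vertices {0, 1, 4, 6, 8} are pairwise adjacent, and any tree decomposition puts a clique entirely inside one bag — forcing width ≥ 4. Therefore the treewidth is 4.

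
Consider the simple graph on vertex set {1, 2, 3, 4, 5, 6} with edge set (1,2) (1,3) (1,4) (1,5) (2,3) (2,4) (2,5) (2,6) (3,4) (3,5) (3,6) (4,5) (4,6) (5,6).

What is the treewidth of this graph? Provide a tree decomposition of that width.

Treewidth 4.
One optimal decomposition is:
Bags: B1 = {2, 3, 4, 5, 6}  B2 = {1, 2, 3, 4, 5}
Tree: B1–B2

The largest bag has 5 vertices, giving width 4; this decomposition certifies tw(G) ≤ 4. For the lower bound, the 5 vertices {1, 2, 3, 4, 5} are pairwise adjacent, and any tree decomposition puts a clique entirely inside one bag — forcing width ≥ 4. The upper and lower bounds meet at 4, so that is the treewidth.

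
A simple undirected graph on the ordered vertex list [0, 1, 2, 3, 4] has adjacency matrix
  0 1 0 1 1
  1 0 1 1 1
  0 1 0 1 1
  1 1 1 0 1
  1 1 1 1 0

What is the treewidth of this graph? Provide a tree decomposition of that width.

Every bag has size at most 4, so the width is 4 − 1 = 3 and tw(G) ≤ 3. Conversely, {0, 1, 3, 4} is a clique of size 4, and the vertices of any clique must share a bag in every tree decomposition; so some bag has ≥ 4 vertices and tw(G) ≥ 3. Hence tw(G) = 3 exactly.

Treewidth 3.
Bags: B1 = {1, 2, 3, 4}  B2 = {0, 1, 3, 4}
Tree: B1–B2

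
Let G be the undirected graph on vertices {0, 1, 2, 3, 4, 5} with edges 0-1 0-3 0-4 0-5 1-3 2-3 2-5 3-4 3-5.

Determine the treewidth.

2

A width-2 tree decomposition is:
Bags: B1 = {2, 3, 5}  B2 = {0, 3, 5}  B3 = {0, 3, 4}  B4 = {0, 1, 3}
Tree: B1–B2, B2–B3, B3–B4
The largest bag has 3 vertices, giving width 2; this decomposition certifies tw(G) ≤ 2. For the lower bound, the 3 vertices {0, 1, 3} are pairwise adjacent, and any tree decomposition puts a clique entirely inside one bag — forcing width ≥ 2. The upper and lower bounds meet at 2, so that is the treewidth.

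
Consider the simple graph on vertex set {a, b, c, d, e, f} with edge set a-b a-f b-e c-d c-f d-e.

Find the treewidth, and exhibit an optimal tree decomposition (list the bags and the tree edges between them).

The largest bag has 3 vertices, giving width 2; this decomposition certifies tw(G) ≤ 2. The edges b–a–f–c–d–e–b form a cycle, so G is not a tree and its treewidth is at least 2. Therefore the treewidth is 2.

Treewidth 2.
One such decomposition:
Bags: B1 = {a, b, f}  B2 = {b, c, f}  B3 = {b, c, d}  B4 = {b, d, e}
Tree: B1–B2, B2–B3, B3–B4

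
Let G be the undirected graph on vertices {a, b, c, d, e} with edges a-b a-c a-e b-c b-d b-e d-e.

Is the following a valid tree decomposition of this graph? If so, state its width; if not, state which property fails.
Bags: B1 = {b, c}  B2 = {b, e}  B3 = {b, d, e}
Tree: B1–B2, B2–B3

A tree decomposition must satisfy three properties: every vertex lies in some bag; for every edge, both endpoints lie together in some bag; and for every vertex, the bags containing it form a connected subtree. Here vertex a appears in no bag, so the decomposition is invalid.

No — vertex a appears in no bag.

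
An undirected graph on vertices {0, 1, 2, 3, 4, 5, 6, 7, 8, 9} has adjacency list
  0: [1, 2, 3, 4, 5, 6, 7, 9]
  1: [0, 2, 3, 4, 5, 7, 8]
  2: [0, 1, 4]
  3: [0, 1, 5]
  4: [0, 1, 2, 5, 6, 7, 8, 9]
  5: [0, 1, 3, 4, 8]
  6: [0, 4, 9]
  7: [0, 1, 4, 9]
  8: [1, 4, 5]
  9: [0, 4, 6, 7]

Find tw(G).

3

A width-3 tree decomposition is:
Bags: B1 = {0, 4, 7, 9}  B2 = {0, 4, 6, 9}  B3 = {0, 1, 4, 7}  B4 = {0, 1, 4, 5}  B5 = {0, 1, 2, 4}  B6 = {0, 1, 3, 5}  B7 = {1, 4, 5, 8}
Tree: B1–B2, B1–B3, B3–B4, B3–B5, B4–B6, B4–B7
Every bag has size at most 4, so the width is 4 − 1 = 3 and tw(G) ≤ 3. For the lower bound, the 4 vertices {0, 1, 3, 5} are pairwise adjacent, and any tree decomposition puts a clique entirely inside one bag — forcing width ≥ 3. The upper and lower bounds meet at 3, so that is the treewidth.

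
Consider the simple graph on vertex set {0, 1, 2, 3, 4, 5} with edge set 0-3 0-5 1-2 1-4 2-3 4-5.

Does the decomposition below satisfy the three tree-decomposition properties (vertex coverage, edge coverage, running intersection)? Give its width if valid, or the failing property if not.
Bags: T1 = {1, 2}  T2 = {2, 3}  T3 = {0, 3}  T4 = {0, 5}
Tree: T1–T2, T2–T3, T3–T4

No — vertex 4 appears in no bag.

A tree decomposition must satisfy three properties: every vertex lies in some bag; for every edge, both endpoints lie together in some bag; and for every vertex, the bags containing it form a connected subtree. Here vertex 4 appears in no bag, so the decomposition is invalid.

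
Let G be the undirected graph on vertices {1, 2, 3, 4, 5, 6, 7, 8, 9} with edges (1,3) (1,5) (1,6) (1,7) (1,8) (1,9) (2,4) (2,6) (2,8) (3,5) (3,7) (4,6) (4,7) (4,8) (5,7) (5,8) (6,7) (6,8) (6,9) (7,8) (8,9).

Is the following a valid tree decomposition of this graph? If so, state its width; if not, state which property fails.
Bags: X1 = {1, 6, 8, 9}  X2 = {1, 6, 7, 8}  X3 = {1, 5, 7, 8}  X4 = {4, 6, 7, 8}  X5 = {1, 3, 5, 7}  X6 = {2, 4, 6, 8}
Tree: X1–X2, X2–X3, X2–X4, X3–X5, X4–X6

Every vertex of G appears in some bag (union = {1, 2, 3, 4, 5, 6, 7, 8, 9}); every edge is covered by a bag; and for each vertex v the set of bags containing v is connected in the bag tree. The decomposition is therefore valid. The largest bag has 4 vertices, so the width is 3.

Yes; width 3.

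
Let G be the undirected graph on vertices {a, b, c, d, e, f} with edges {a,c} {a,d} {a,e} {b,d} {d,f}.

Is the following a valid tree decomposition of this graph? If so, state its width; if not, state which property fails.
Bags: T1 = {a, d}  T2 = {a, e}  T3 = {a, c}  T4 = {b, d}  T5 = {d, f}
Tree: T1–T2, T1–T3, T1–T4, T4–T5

Every vertex of G appears in some bag (union = {a, b, c, d, e, f}); every edge is covered by a bag; and for each vertex v the set of bags containing v is connected in the bag tree. The decomposition is therefore valid. The largest bag has 2 vertices, so the width is 1.

Yes; width 1.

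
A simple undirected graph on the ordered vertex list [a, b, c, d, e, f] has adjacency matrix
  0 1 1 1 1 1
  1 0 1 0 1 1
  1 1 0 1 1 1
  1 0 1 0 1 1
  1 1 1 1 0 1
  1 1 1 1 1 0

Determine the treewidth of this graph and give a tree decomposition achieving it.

Treewidth 4.
One optimal decomposition is:
Bags: B1 = {a, b, c, e, f}  B2 = {a, c, d, e, f}
Tree: B1–B2

The largest bag has 5 vertices, giving width 4; this decomposition certifies tw(G) ≤ 4. Conversely, {a, c, d, e, f} is a clique of size 5, and the vertices of any clique must share a bag in every tree decomposition; so some bag has ≥ 5 vertices and tw(G) ≥ 4. Therefore the treewidth is 4.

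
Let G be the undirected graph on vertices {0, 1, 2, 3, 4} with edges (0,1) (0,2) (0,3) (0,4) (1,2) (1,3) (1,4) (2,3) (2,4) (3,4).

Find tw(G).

A width-4 tree decomposition is:
Bags: B1 = {0, 1, 2, 3, 4}
Tree: (single bag)
With just one bag of size 5, the width is 5 − 1 = 4, so tw(G) ≤ 4. Conversely, {0, 1, 2, 3, 4} is a clique of size 5, and the vertices of any clique must share a bag in every tree decomposition; so some bag has ≥ 5 vertices and tw(G) ≥ 4. The upper and lower bounds meet at 4, so that is the treewidth.

4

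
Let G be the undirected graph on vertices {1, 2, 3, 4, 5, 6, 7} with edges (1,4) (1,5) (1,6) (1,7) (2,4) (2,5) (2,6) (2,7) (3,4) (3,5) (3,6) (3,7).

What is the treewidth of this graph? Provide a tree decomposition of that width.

The largest bag has 4 vertices, giving width 3; this decomposition certifies tw(G) ≤ 3. For the lower bound: the 4 vertex sets {3,4}, {2,5}, {1}, {6} are disjoint, each induces a connected subgraph, and every pair is joined by at least one edge of G. Contracting each set to a single vertex therefore yields K_{4} as a minor, and since treewidth is minor-monotone, tw(G) ≥ tw(K_{4}) = 3. Therefore the treewidth is 3.

Treewidth 3.
Bags: B1 = {1, 2, 3, 4}  B2 = {1, 2, 3, 5}  B3 = {1, 2, 3, 6}  B4 = {1, 2, 3, 7}
Tree: B1–B2, B2–B3, B3–B4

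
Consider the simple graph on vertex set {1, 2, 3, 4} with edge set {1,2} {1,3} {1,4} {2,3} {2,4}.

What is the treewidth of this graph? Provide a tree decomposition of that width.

Every bag has size at most 3, so the width is 3 − 1 = 2 and tw(G) ≤ 2. Conversely, {1, 2, 3} is a clique of size 3, and the vertices of any clique must share a bag in every tree decomposition; so some bag has ≥ 3 vertices and tw(G) ≥ 2. The upper and lower bounds meet at 2, so that is the treewidth.

Treewidth 2.
One such decomposition:
Bags: B1 = {1, 2, 4}  B2 = {1, 2, 3}
Tree: B1–B2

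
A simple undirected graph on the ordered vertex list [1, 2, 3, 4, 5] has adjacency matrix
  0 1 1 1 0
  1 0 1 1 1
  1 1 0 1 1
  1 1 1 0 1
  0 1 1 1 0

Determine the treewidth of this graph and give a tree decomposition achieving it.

Treewidth 3.
One optimal decomposition is:
Bags: B1 = {1, 2, 3, 4}  B2 = {2, 3, 4, 5}
Tree: B1–B2

Each bag holds 4 vertices, so the decomposition has width 3, which upper-bounds the treewidth. Conversely, {1, 2, 3, 4} is a clique of size 4, and the vertices of any clique must share a bag in every tree decomposition; so some bag has ≥ 4 vertices and tw(G) ≥ 3. The upper and lower bounds meet at 3, so that is the treewidth.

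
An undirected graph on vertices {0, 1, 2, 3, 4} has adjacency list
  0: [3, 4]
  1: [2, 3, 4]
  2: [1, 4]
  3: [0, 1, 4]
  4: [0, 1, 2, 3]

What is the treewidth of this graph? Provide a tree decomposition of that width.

Each bag holds 3 vertices, so the decomposition has width 2, which upper-bounds the treewidth. On the other hand G contains the 3-clique {0, 3, 4}. A clique must lie in a single bag of any decomposition, so no decomposition can have width below 2. Hence tw(G) = 2 exactly.

Treewidth 2.
Bags: B1 = {0, 3, 4}  B2 = {1, 3, 4}  B3 = {1, 2, 4}
Tree: B1–B2, B2–B3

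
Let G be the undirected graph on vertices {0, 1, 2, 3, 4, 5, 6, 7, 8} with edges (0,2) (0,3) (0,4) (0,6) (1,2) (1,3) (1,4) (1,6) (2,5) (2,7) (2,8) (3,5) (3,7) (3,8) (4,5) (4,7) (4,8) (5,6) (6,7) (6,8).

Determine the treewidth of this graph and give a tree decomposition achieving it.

The largest bag has 5 vertices, giving width 4; this decomposition certifies tw(G) ≤ 4. For the lower bound: the 5 vertex sets {0,6}, {3,7}, {4,5}, {2}, {8} are disjoint, each induces a connected subgraph, and every pair is joined by at least one edge of G. Contracting each set to a single vertex therefore yields K_{5} as a minor, and since treewidth is minor-monotone, tw(G) ≥ tw(K_{5}) = 4. Combining the bounds, tw(G) = 4.

Treewidth 4.
One such decomposition:
Bags: B1 = {0, 2, 3, 4, 6}  B2 = {2, 3, 4, 6, 7}  B3 = {2, 3, 4, 5, 6}  B4 = {2, 3, 4, 6, 8}  B5 = {1, 2, 3, 4, 6}
Tree: B1–B2, B2–B3, B3–B4, B4–B5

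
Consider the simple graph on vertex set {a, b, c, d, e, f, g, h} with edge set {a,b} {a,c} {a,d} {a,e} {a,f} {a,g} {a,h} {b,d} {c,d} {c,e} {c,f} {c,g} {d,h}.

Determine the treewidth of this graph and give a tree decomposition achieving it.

Every bag has size at most 3, so the width is 3 − 1 = 2 and tw(G) ≤ 2. For the lower bound, the 3 vertices {a, d, h} are pairwise adjacent, and any tree decomposition puts a clique entirely inside one bag — forcing width ≥ 2. Hence tw(G) = 2 exactly.

Treewidth 2.
One optimal decomposition is:
Bags: B1 = {a, c, e}  B2 = {a, c, f}  B3 = {a, c, d}  B4 = {a, b, d}  B5 = {a, c, g}  B6 = {a, d, h}
Tree: B1–B2, B1–B3, B3–B4, B3–B5, B3–B6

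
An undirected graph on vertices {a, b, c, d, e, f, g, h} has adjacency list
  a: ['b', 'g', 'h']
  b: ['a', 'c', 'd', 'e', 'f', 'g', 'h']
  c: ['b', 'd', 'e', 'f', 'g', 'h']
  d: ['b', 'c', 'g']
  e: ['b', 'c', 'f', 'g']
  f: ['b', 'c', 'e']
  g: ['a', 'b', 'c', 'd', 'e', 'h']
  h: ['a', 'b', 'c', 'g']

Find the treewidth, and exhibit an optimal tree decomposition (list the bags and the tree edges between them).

The largest bag has 4 vertices, giving width 3; this decomposition certifies tw(G) ≤ 3. For the lower bound, the 4 vertices {b, c, d, g} are pairwise adjacent, and any tree decomposition puts a clique entirely inside one bag — forcing width ≥ 3. The upper and lower bounds meet at 3, so that is the treewidth.

Treewidth 3.
One such decomposition:
Bags: B1 = {b, c, g, h}  B2 = {b, c, d, g}  B3 = {a, b, g, h}  B4 = {b, c, e, g}  B5 = {b, c, e, f}
Tree: B1–B2, B1–B3, B1–B4, B4–B5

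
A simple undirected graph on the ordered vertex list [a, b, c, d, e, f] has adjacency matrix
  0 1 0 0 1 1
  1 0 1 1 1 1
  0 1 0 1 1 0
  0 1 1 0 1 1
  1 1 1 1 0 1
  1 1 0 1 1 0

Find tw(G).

A width-3 tree decomposition is:
Bags: B1 = {b, d, e, f}  B2 = {b, c, d, e}  B3 = {a, b, e, f}
Tree: B1–B2, B1–B3
Every bag has size at most 4, so the width is 4 − 1 = 3 and tw(G) ≤ 3. Conversely, {b, c, d, e} is a clique of size 4, and the vertices of any clique must share a bag in every tree decomposition; so some bag has ≥ 4 vertices and tw(G) ≥ 3. Combining the bounds, tw(G) = 3.

3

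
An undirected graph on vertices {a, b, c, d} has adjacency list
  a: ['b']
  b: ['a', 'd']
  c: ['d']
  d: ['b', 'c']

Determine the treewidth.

1

A width-1 tree decomposition is:
Bags: B1 = {a, b}  B2 = {b, d}  B3 = {c, d}
Tree: B1–B2, B2–B3
The largest bag has 2 vertices, giving width 1; this decomposition certifies tw(G) ≤ 1. Any graph with an edge has treewidth ≥ 1, and G has the edge a–b. Hence tw(G) = 1 exactly.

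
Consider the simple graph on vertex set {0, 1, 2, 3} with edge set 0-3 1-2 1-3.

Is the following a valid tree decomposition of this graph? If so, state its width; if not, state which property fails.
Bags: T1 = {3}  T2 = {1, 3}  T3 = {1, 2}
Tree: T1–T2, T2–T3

A tree decomposition must satisfy three properties: every vertex lies in some bag; for every edge, both endpoints lie together in some bag; and for every vertex, the bags containing it form a connected subtree. Here vertex 0 appears in no bag, so the decomposition is invalid.

No — vertex 0 appears in no bag.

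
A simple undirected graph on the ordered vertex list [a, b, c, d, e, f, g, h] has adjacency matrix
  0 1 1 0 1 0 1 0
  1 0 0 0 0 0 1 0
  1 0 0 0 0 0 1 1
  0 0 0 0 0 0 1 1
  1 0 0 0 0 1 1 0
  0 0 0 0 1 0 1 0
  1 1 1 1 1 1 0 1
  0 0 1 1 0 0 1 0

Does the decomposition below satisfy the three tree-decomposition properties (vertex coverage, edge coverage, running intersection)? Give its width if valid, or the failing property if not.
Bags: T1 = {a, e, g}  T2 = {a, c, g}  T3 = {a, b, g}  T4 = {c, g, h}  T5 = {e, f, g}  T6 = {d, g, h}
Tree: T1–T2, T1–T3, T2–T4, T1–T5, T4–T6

Checking the three conditions: (i) the bags cover all of {a, b, c, d, e, f, g, h}; (ii) for each edge, some bag contains both endpoints; (iii) the bags containing any fixed vertex form a subtree. All hold, so the decomposition is valid with width 3 − 1 = 2.

Yes; width 2.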